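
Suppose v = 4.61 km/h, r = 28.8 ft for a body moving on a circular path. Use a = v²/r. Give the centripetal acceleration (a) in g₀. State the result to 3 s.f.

0.0190 g₀

Directly: a = v²/r.
v = 4.61 km/h = 1.281 m/s; r = 28.8 ft = 8.778 m.
a = 0.1868 m/s²
0.1868 m/s² × (1 g₀ / 9.807 m/s²) = 0.01905 g₀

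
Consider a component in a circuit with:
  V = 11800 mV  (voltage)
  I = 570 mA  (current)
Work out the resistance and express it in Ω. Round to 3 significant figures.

20.7 Ω

Rearranging V = I·R for R: R = V/I.
V = 11800 mV = 11.80 V; I = 570 mA = 0.5700 A.
R = 20.70 Ω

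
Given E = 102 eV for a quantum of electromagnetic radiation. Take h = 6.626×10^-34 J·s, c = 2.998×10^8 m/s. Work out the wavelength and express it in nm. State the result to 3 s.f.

12.2 nm

Rearranging E = h·c/λ for λ: λ = hc/E.
E = 102 eV = 1.634×10^-17 J; h = 6.626×10^-34 J·s; c = 2.998×10^8 m/s.
λ = 1.216×10^-8 m
1.216×10^-8 m × (1 nm / 1.000×10^-9 m) = 12.16 nm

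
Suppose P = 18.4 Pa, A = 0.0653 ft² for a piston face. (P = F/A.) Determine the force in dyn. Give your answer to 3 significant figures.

Rearranging: F = P·A.
P = 18.4 Pa; A = 0.0653 ft² = 0.006067 m².
F = 0.1116 N  (the unit combination reduces to kg·m/s² = N)
0.1116 N × (1 dyn / 1.000×10^-5 N) = 11162 dyn

11200 dyn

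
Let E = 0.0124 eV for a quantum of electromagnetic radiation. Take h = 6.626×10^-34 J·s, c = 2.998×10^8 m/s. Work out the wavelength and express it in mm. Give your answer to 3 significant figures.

Rearranging: λ = hc/E.
E = 0.0124 eV = 1.987×10^-21 J; h = 6.626×10^-34 J·s; c = 2.998×10^8 m/s.
λ = 9.999×10^-5 m
9.999×10^-5 m × (1 mm / 0.001000 m) = 0.09999 mm

0.100 mm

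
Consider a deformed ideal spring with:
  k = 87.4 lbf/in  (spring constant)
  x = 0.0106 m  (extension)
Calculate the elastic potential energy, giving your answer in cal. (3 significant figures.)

0.206 cal

U is given directly by: U = ½kx².
k = 87.4 lbf/in = 15306 N/m; x = 0.0106 m.
U = 0.8599 J  (the unit combination reduces to kg·m²/s² = J)
0.8599 J × (1 cal / 4.184 J) = 0.2055 cal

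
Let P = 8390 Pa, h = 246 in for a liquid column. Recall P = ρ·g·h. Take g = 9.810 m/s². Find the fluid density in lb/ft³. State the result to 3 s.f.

Solving P = ρ·g·h for ρ: ρ = P/(g·h).
P = 8390 Pa; h = 246 in = 6.248 m; g = 9.810 m/s².
ρ = 136.9 kg/m³
136.9 kg/m³ × (1 lb/ft³ / 16.02 kg/m³) = 8.545 lb/ft³

8.54 lb/ft³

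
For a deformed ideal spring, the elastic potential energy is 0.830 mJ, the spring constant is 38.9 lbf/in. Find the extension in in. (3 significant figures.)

0.0194 in

Rearranging U = ½k·x² for x: x = √(2U/k).
U = 0.830 mJ = 8.300×10^-4 J; k = 38.9 lbf/in = 6812 N/m.
x = 4.936×10^-4 m
4.936×10^-4 m × (1 in / 0.02540 m) = 0.01943 in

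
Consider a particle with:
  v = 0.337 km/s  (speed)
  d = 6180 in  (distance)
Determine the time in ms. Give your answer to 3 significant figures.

466 ms

Rearranging v = d/t for t: t = d/v.
v = 0.337 km/s = 337.0 m/s; d = 6180 in = 157.0 m.
t = 0.4658 s
0.4658 s × (1 ms / 0.001000 s) = 465.8 ms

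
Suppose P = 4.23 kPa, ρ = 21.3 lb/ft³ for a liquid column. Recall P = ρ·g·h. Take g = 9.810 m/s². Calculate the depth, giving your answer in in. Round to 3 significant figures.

Rearranging P = ρ·g·h for h: h = P/(ρ·g).
P = 4.23 kPa = 4230 Pa; ρ = 21.3 lb/ft³ = 341.2 kg/m³; g = 9.810 m/s².
h = 1.264 m
1.264 m × (1 in / 0.02540 m) = 49.76 in

49.8 in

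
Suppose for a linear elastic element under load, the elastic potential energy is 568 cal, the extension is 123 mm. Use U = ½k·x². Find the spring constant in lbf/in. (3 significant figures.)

1790 lbf/in

Rearranging: k = 2U/x².
U = 568 cal = 2377 J; x = 123 mm = 0.1230 m.
k = 3.142×10^5 N/m
3.142×10^5 N/m × (1 lbf/in / 175.1 N/m) = 1794 lbf/in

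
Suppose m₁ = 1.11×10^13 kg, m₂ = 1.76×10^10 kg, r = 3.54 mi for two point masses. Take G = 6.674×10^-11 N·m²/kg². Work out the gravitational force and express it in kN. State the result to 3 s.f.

402 kN

From Newton's law of gravitation: F = Gm₁m₂/r².
m₁ = 1.11×10^13 kg; m₂ = 1.76×10^10 kg; r = 3.54 mi = 5697 m; G = 6.674×10^-11 N·m²/kg².
F = 4.017×10^5 N  (the unit combination reduces to kg·m/s² = N)
4.017×10^5 N × (1 kN / 1000 N) = 401.7 kN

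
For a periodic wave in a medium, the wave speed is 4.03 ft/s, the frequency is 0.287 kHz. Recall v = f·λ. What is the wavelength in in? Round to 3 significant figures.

0.169 in

Rearranging: λ = v/f.
v = 4.03 ft/s = 1.228 m/s; f = 0.287 kHz = 287.0 Hz.
λ = 0.004280 m
0.004280 m × (1 in / 0.02540 m) = 0.1685 in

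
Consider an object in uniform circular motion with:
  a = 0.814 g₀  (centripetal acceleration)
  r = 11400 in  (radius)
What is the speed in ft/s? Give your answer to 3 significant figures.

158 ft/s

Rearranging: v = √(a·r).
a = 0.814 g₀ = 7.983 m/s²; r = 11400 in = 289.6 m.
v = 48.08 m/s
48.08 m/s × (1 ft/s / 0.3048 m/s) = 157.7 ft/s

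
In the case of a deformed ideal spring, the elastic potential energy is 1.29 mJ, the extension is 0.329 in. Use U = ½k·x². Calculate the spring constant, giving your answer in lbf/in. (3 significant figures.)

Solving U = ½k·x² for k: k = 2U/x².
U = 1.29 mJ = 0.001290 J; x = 0.329 in = 0.008357 m.
k = 36.95 N/m
36.95 N/m × (1 lbf/in / 175.1 N/m) = 0.2110 lbf/in

0.211 lbf/in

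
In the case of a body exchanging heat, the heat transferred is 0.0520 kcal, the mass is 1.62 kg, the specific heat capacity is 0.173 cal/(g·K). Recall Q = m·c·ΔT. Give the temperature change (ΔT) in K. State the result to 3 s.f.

0.186 K

Rearranging: ΔT = Q/(m·c).
Q = 0.0520 kcal = 217.6 J; m = 1.62 kg; c = 0.173 cal/(g·K) = 723.8 J/(kg·K).
ΔT = 0.1855 K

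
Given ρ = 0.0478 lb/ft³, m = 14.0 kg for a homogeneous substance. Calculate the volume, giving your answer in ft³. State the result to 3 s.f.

646 ft³

Rearranging: V = m/ρ.
ρ = 0.0478 lb/ft³ = 0.7657 kg/m³; m = 14.0 kg.
V = 18.28 m³
18.28 m³ × (1 ft³ / 0.02832 m³) = 645.7 ft³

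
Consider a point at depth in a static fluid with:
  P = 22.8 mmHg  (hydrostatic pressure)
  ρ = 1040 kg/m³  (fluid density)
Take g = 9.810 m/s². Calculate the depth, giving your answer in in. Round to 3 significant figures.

Rearranging: h = P/(ρ·g).
P = 22.8 mmHg = 3040 Pa; ρ = 1040 kg/m³; g = 9.810 m/s².
h = 0.2979 m
0.2979 m × (1 in / 0.02540 m) = 11.73 in

11.7 in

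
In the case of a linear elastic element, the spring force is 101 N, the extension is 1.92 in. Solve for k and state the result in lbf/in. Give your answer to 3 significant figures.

Rearranging: k = F/x.
F = 101 N; x = 1.92 in = 0.04877 m.
k = 2071 N/m
2071 N/m × (1 lbf/in / 175.1 N/m) = 11.83 lbf/in

11.8 lbf/in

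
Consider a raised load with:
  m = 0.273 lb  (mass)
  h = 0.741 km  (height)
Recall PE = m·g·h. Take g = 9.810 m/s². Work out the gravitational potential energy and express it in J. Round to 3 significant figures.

900 J

Directly: PE = mgh.
m = 0.273 lb = 0.1238 kg; h = 0.741 km = 741.0 m; g = 9.810 m/s².
PE = 900.2 J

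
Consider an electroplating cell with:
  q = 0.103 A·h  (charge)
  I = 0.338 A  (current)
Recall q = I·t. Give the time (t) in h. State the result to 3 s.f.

0.305 h

Rearranging q = I·t for t: t = q/I.
q = 0.103 A·h = 370.8 C; I = 0.338 A.
t = 1097 s
1097 s × (1 h / 3600 s) = 0.3047 h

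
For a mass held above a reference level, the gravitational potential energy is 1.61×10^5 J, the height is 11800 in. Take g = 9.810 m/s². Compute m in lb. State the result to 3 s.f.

Rearranging: m = PE/(g·h).
PE = 1.61×10^5 J; h = 11800 in = 299.7 m; g = 9.810 m/s².
m = 54.76 kg
54.76 kg × (1 lb / 0.4536 kg) = 120.7 lb

121 lb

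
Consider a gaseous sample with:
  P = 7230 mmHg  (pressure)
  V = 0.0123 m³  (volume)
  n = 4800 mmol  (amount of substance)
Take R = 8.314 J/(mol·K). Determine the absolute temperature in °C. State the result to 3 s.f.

Solving PV = nRT for T: T = PV/(nR).
P = 7230 mmHg = 9.639×10^5 Pa; V = 0.0123 m³; n = 4800 mmol = 4.800 mol; R = 8.314 J/(mol·K).
T = 297.1 K
297.1 K − 273.15 = 23.94 °C

23.9 °C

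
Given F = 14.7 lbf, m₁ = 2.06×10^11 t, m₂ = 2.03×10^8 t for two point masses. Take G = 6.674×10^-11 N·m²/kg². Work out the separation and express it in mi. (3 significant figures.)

From Newton's law of gravitation: r = √(G·m₁m₂/F).
F = 14.7 lbf = 65.39 N; m₁ = 2.06×10^11 t = 2.060×10^14 kg; m₂ = 2.03×10^8 t = 2.030×10^11 kg; G = 6.674×10^-11 N·m²/kg².
r = 6.533×10^6 m
6.533×10^6 m × (1 mi / 1609 m) = 4060 mi

4060 mi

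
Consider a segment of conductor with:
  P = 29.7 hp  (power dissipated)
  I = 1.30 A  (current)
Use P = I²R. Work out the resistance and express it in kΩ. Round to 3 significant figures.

Solving P = I²R for R: R = P/I².
P = 29.7 hp = 22147 W; I = 1.30 A.
R = 13105 Ω
13105 Ω × (1 kΩ / 1000 Ω) = 13.10 kΩ

13.1 kΩ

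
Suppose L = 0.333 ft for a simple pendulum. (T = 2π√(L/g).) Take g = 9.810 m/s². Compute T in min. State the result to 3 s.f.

0.0107 min

Directly: T = 2π√(L/g).
L = 0.333 ft = 0.1015 m; g = 9.810 m/s².
T = 0.6391 s
0.6391 s × (1 min / 60.00 s) = 0.01065 min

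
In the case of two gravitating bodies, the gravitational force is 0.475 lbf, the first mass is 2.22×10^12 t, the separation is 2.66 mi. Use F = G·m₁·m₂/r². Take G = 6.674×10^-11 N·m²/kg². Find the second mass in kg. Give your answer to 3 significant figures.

261 kg

Solving F = G·m₁·m₂/r² for m₂: m₂ = F·r²/(G·m₁).
F = 0.475 lbf = 2.113 N; m₁ = 2.22×10^12 t = 2.220×10^15 kg; r = 2.66 mi = 4281 m; G = 6.674×10^-11 N·m²/kg².
m₂ = 261.3 kg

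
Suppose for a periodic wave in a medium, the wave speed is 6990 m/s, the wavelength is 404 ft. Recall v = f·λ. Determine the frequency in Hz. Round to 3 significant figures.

Solving v = f·λ for f: f = v/λ.
v = 6990 m/s; λ = 404 ft = 123.1 m.
f = 56.77 Hz

56.8 Hz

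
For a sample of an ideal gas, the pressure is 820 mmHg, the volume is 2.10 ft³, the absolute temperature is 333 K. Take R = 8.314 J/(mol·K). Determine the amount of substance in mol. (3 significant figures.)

From the ideal-gas law: n = PV/(RT).
P = 820 mmHg = 1.093×10^5 Pa; V = 2.10 ft³ = 0.05947 m³; T = 333 K; R = 8.314 J/(mol·K).
n = 2.348 mol

2.35 mol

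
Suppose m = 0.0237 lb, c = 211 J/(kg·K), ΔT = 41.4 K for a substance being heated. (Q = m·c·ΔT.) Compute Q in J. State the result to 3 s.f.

Directly: Q = mcΔT.
m = 0.0237 lb = 0.01075 kg; c = 211 J/(kg·K); ΔT = 41.4 K.
Q = 93.91 J  (the unit combination reduces to kg·m²/s² = J)

93.9 J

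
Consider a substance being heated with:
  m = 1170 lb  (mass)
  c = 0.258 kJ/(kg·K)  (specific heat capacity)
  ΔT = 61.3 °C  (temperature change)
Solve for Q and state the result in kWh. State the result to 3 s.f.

2.33 kWh

Directly: Q = mcΔT.
m = 1170 lb = 530.7 kg; c = 0.258 kJ/(kg·K) = 258.0 J/(kg·K); ΔT = 61.3 °C = 61.30 K.
Q = 8.393×10^6 J
8.393×10^6 J × (1 kWh / 3.600×10^6 J) = 2.331 kWh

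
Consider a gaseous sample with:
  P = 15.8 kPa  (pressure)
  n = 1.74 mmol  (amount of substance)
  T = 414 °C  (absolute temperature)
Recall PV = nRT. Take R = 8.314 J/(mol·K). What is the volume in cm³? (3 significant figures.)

629 cm³

From the ideal-gas law: V = nRT/P.
P = 15.8 kPa = 15800 Pa; n = 1.74 mmol = 0.001740 mol; T = 414 °C = 687.1 K; R = 8.314 J/(mol·K).
V = 6.291×10^-4 m³
6.291×10^-4 m³ × (1 cm³ / 1.000×10^-6 m³) = 629.1 cm³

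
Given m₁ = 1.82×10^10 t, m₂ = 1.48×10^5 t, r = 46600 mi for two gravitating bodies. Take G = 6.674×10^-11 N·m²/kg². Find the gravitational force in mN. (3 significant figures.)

0.0320 mN

F is given directly by: F = Gm₁m₂/r².
m₁ = 1.82×10^10 t = 1.820×10^13 kg; m₂ = 1.48×10^5 t = 1.480×10^8 kg; r = 46600 mi = 7.500×10^7 m; G = 6.674×10^-11 N·m²/kg².
F = 3.196×10^-5 N
3.196×10^-5 N × (1 mN / 0.001000 N) = 0.03196 mN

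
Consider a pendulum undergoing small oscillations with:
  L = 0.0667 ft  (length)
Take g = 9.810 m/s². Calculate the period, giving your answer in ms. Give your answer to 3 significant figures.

286 ms

Directly: T = 2π√(L/g).
L = 0.0667 ft = 0.02033 m; g = 9.810 m/s².
T = 0.2860 s
0.2860 s × (1 ms / 0.001000 s) = 286.0 ms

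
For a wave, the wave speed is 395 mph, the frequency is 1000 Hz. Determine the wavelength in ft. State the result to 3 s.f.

0.579 ft

Rearranging: λ = v/f.
v = 395 mph = 176.6 m/s; f = 1000 Hz.
λ = 0.1766 m
0.1766 m × (1 ft / 0.3048 m) = 0.5793 ft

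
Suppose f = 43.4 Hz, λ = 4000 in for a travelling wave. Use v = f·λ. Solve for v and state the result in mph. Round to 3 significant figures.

v is given directly by: v = fλ.
f = 43.4 Hz; λ = 4000 in = 101.6 m.
v = 4409 m/s
4409 m/s × (1 mph / 0.4470 m/s) = 9864 mph

9860 mph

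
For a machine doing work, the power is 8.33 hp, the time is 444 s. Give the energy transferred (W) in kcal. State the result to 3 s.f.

659 kcal

Rearranging: W = P·t.
P = 8.33 hp = 6212 W; t = 444 s.
W = 2.758×10^6 J
2.758×10^6 J × (1 kcal / 4184 J) = 659.2 kcal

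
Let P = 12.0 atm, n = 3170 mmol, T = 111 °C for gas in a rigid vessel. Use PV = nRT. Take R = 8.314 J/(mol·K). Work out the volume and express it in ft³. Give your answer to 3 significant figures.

From the ideal-gas law: V = nRT/P.
P = 12.0 atm = 1.216×10^6 Pa; n = 3170 mmol = 3.170 mol; T = 111 °C = 384.1 K; R = 8.314 J/(mol·K).
V = 0.008327 m³
0.008327 m³ × (1 ft³ / 0.02832 m³) = 0.2941 ft³

0.294 ft³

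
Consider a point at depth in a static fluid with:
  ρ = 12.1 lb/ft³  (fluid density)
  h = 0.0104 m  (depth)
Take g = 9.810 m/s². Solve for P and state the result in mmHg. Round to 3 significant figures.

P is given directly by: P = ρgh.
ρ = 12.1 lb/ft³ = 193.8 kg/m³; h = 0.0104 m; g = 9.810 m/s².
P = 19.77 Pa  (the unit combination reduces to kg/(m·s²) = Pa)
19.77 Pa × (1 mmHg / 133.3 Pa) = 0.1483 mmHg

0.148 mmHg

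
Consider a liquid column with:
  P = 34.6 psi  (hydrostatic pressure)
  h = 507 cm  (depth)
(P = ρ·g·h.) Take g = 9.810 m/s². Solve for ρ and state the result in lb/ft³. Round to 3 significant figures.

299 lb/ft³

Rearranging: ρ = P/(g·h).
P = 34.6 psi = 2.386×10^5 Pa; h = 507 cm = 5.070 m; g = 9.810 m/s².
ρ = 4796 kg/m³
4796 kg/m³ × (1 lb/ft³ / 16.02 kg/m³) = 299.4 lb/ft³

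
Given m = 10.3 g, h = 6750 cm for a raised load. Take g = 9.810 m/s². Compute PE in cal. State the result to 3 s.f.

1.63 cal

Directly: PE = mgh.
m = 10.3 g = 0.01030 kg; h = 6750 cm = 67.50 m; g = 9.810 m/s².
PE = 6.820 J  (the unit combination reduces to kg·m²/s² = J)
6.820 J × (1 cal / 4.184 J) = 1.630 cal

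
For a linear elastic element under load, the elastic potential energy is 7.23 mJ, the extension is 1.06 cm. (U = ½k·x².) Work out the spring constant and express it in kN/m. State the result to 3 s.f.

Solving U = ½k·x² for k: k = 2U/x².
U = 7.23 mJ = 0.007230 J; x = 1.06 cm = 0.01060 m.
k = 128.7 N/m
128.7 N/m × (1 kN/m / 1000 N/m) = 0.1287 kN/m

0.129 kN/m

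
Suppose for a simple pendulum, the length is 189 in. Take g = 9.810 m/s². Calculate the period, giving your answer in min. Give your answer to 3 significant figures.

Directly: T = 2π√(L/g).
L = 189 in = 4.801 m; g = 9.810 m/s².
T = 4.395 s
4.395 s × (1 min / 60.00 s) = 0.07326 min

0.0733 min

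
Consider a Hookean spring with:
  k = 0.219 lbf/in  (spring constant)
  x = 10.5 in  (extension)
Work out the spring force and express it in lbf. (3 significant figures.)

Directly: F = kx.
k = 0.219 lbf/in = 38.35 N/m; x = 10.5 in = 0.2667 m.
F = 10.23 N
10.23 N × (1 lbf / 4.448 N) = 2.300 lbf

2.30 lbf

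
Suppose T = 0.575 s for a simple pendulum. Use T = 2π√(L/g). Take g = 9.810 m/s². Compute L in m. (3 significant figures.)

Rearranging: L = g·(T/2π)².
T = 0.575 s; g = 9.810 m/s².
L = 0.08216 m

0.0822 m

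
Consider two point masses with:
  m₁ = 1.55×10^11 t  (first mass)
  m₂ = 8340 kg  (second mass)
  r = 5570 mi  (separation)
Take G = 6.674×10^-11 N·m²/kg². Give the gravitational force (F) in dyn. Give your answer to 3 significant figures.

0.107 dyn

From Newton's law of gravitation: F = Gm₁m₂/r².
m₁ = 1.55×10^11 t = 1.550×10^14 kg; m₂ = 8340 kg; r = 5570 mi = 8.964×10^6 m; G = 6.674×10^-11 N·m²/kg².
F = 1.074×10^-6 N
1.074×10^-6 N × (1 dyn / 1.000×10^-5 N) = 0.1074 dyn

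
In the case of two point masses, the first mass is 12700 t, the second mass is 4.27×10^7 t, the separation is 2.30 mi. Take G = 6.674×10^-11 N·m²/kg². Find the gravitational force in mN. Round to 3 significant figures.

F is given directly by: F = Gm₁m₂/r².
m₁ = 12700 t = 1.270×10^7 kg; m₂ = 4.27×10^7 t = 4.270×10^10 kg; r = 2.30 mi = 3701 m; G = 6.674×10^-11 N·m²/kg².
F = 2.642 N
2.642 N × (1 mN / 0.001000 N) = 2642 mN

2640 mN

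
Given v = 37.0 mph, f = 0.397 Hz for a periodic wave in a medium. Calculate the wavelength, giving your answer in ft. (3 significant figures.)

137 ft

Solving v = f·λ for λ: λ = v/f.
v = 37.0 mph = 16.54 m/s; f = 0.397 Hz.
λ = 41.66 m
41.66 m × (1 ft / 0.3048 m) = 136.7 ft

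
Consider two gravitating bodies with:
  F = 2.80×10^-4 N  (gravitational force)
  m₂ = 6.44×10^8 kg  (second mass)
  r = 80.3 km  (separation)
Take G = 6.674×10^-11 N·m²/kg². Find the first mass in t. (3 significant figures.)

42000 t

Rearranging F = G·m₁·m₂/r² for m₁: m₁ = F·r²/(G·m₂).
F = 2.80×10^-4 N; m₂ = 6.44×10^8 kg; r = 80.3 km = 80300 m; G = 6.674×10^-11 N·m²/kg².
m₁ = 4.201×10^7 kg
4.201×10^7 kg × (1 t / 1000 kg) = 42007 t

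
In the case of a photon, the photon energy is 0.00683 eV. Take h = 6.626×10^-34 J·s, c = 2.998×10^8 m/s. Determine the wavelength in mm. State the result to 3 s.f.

Rearranging E = h·c/λ for λ: λ = hc/E.
E = 0.00683 eV = 1.094×10^-21 J; h = 6.626×10^-34 J·s; c = 2.998×10^8 m/s.
λ = 1.815×10^-4 m
1.815×10^-4 m × (1 mm / 0.001000 m) = 0.1815 mm

0.182 mm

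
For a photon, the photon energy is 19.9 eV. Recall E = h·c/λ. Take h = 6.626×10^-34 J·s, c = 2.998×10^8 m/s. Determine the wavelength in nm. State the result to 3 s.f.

Rearranging E = h·c/λ for λ: λ = hc/E.
E = 19.9 eV = 3.188×10^-18 J; h = 6.626×10^-34 J·s; c = 2.998×10^8 m/s.
λ = 6.230×10^-8 m
6.230×10^-8 m × (1 nm / 1.000×10^-9 m) = 62.30 nm

62.3 nm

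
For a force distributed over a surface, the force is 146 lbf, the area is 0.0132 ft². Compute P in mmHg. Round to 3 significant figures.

3970 mmHg

P is given directly by: P = F/A.
F = 146 lbf = 649.4 N; A = 0.0132 ft² = 0.001226 m².
P = 5.296×10^5 Pa
5.296×10^5 Pa × (1 mmHg / 133.3 Pa) = 3972 mmHg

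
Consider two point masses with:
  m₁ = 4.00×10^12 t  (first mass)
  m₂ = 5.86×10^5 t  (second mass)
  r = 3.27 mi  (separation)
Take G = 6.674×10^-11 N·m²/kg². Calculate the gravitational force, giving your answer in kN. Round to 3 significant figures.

F is given directly by: F = Gm₁m₂/r².
m₁ = 4.00×10^12 t = 4.000×10^15 kg; m₂ = 5.86×10^5 t = 5.860×10^8 kg; r = 3.27 mi = 5263 m; G = 6.674×10^-11 N·m²/kg².
F = 5.649×10^6 N  (the unit combination reduces to kg·m/s² = N)
5.649×10^6 N × (1 kN / 1000 N) = 5649 kN

5650 kN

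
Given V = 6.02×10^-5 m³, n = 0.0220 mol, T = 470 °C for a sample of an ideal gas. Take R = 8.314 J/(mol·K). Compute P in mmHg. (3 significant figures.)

P is given directly by: P = nRT/V.
V = 6.02×10^-5 m³; n = 0.0220 mol; T = 470 °C = 743.1 K; R = 8.314 J/(mol·K).
P = 2.258×10^6 Pa
2.258×10^6 Pa × (1 mmHg / 133.3 Pa) = 16936 mmHg

16900 mmHg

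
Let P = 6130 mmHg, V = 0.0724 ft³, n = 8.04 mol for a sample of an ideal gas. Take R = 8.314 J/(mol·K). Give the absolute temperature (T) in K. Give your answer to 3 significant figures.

25.1 K

From the ideal-gas law: T = PV/(nR).
P = 6130 mmHg = 8.173×10^5 Pa; V = 0.0724 ft³ = 0.002050 m³; n = 8.04 mol; R = 8.314 J/(mol·K).
T = 25.07 K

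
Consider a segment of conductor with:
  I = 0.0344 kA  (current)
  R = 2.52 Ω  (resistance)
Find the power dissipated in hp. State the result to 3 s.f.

P is given directly by: P = I²R.
I = 0.0344 kA = 34.40 A; R = 2.52 Ω.
P = 2982 W
2982 W × (1 hp / 745.7 W) = 3.999 hp

4.00 hp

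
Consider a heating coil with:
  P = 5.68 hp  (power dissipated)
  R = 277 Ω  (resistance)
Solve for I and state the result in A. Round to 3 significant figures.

3.91 A

Rearranging P = I²R for I: I = √(P/R).
P = 5.68 hp = 4236 W; R = 277 Ω.
I = 3.910 A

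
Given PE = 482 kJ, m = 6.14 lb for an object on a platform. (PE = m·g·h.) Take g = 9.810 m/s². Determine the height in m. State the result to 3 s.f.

Rearranging PE = m·g·h for h: h = PE/(m·g).
PE = 482 kJ = 4.820×10^5 J; m = 6.14 lb = 2.785 kg; g = 9.810 m/s².
h = 17642 m

17600 m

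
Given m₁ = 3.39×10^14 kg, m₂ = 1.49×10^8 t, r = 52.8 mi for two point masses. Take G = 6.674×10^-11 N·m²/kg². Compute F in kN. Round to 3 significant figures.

From Newton's law of gravitation: F = Gm₁m₂/r².
m₁ = 3.39×10^14 kg; m₂ = 1.49×10^8 t = 1.490×10^11 kg; r = 52.8 mi = 84973 m; G = 6.674×10^-11 N·m²/kg².
F = 4.669×10^5 N
4.669×10^5 N × (1 kN / 1000 N) = 466.9 kN

467 kN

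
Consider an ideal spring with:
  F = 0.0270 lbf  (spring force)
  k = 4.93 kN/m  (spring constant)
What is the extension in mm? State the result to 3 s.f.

0.0244 mm

Rearranging F = k·x for x: x = F/k.
F = 0.0270 lbf = 0.1201 N; k = 4.93 kN/m = 4930 N/m.
x = 2.436×10^-5 m
2.436×10^-5 m × (1 mm / 0.001000 m) = 0.02436 mm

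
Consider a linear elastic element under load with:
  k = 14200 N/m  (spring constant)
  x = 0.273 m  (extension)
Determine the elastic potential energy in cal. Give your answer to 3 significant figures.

126 cal

Directly: U = ½kx².
k = 14200 N/m; x = 0.273 m.
U = 529.2 J  (the unit combination reduces to kg·m²/s² = J)
529.2 J × (1 cal / 4.184 J) = 126.5 cal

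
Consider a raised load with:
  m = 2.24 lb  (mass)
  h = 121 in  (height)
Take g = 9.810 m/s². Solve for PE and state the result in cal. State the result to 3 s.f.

Directly: PE = mgh.
m = 2.24 lb = 1.016 kg; h = 121 in = 3.073 m; g = 9.810 m/s².
PE = 30.63 J
30.63 J × (1 cal / 4.184 J) = 7.322 cal

7.32 cal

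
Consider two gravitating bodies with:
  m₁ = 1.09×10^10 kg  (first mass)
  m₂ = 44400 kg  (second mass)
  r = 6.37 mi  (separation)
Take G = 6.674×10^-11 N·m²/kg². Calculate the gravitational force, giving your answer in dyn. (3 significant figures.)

From Newton's law of gravitation: F = Gm₁m₂/r².
m₁ = 1.09×10^10 kg; m₂ = 44400 kg; r = 6.37 mi = 10252 m; G = 6.674×10^-11 N·m²/kg².
F = 3.073×10^-4 N
3.073×10^-4 N × (1 dyn / 1.000×10^-5 N) = 30.73 dyn

30.7 dyn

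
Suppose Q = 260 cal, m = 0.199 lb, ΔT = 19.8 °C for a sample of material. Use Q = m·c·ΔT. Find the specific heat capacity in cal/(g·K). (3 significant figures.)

0.145 cal/(g·K)

Solving Q = m·c·ΔT for c: c = Q/(m·ΔT).
Q = 260 cal = 1088 J; m = 0.199 lb = 0.09026 kg; ΔT = 19.8 °C = 19.80 K.
c = 608.7 J/(kg·K)
608.7 J/(kg·K) × (1 cal/(g·K) / 4184 J/(kg·K)) = 0.1455 cal/(g·K)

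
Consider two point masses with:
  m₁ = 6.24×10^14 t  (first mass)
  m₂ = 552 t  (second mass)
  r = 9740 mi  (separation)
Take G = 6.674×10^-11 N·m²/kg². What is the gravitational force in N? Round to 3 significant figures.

From Newton's law of gravitation: F = Gm₁m₂/r².
m₁ = 6.24×10^14 t = 6.240×10^17 kg; m₂ = 552 t = 5.520×10^5 kg; r = 9740 mi = 1.568×10^7 m; G = 6.674×10^-11 N·m²/kg².
F = 0.09356 N

0.0936 N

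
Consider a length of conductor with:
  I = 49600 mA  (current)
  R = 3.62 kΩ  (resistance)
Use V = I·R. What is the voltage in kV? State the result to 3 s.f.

180 kV

From Ohm's law: V = IR.
I = 49600 mA = 49.60 A; R = 3.62 kΩ = 3620 Ω.
V = 1.796×10^5 V
1.796×10^5 V × (1 kV / 1000 V) = 179.6 kV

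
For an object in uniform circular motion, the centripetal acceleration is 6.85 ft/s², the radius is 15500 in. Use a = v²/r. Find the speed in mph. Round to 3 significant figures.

Rearranging a = v²/r for v: v = √(a·r).
a = 6.85 ft/s² = 2.088 m/s²; r = 15500 in = 393.7 m.
v = 28.67 m/s
28.67 m/s × (1 mph / 0.4470 m/s) = 64.13 mph

64.1 mph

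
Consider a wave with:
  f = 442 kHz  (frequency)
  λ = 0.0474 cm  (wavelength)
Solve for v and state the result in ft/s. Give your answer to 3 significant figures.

687 ft/s

Directly: v = fλ.
f = 442 kHz = 4.420×10^5 Hz; λ = 0.0474 cm = 4.740×10^-4 m.
v = 209.5 m/s
209.5 m/s × (1 ft/s / 0.3048 m/s) = 687.4 ft/s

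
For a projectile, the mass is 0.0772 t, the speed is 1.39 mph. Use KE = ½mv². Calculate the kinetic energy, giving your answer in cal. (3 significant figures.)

3.56 cal

KE is given directly by: KE = ½mv².
m = 0.0772 t = 77.20 kg; v = 1.39 mph = 0.6214 m/s.
KE = 14.90 J
14.90 J × (1 cal / 4.184 J) = 3.562 cal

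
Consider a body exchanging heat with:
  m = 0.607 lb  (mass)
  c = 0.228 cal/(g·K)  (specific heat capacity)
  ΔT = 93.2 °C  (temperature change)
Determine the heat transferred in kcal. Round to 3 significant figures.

5.85 kcal

Q is given directly by: Q = mcΔT.
m = 0.607 lb = 0.2753 kg; c = 0.228 cal/(g·K) = 954.0 J/(kg·K); ΔT = 93.2 °C = 93.20 K.
Q = 24479 J  (the unit combination reduces to kg·m²/s² = J)
24479 J × (1 kcal / 4184 J) = 5.851 kcal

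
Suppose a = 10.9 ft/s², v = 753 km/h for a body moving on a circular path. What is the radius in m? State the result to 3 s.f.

13200 m

Rearranging a = v²/r for r: r = v²/a.
a = 10.9 ft/s² = 3.322 m/s²; v = 753 km/h = 209.2 m/s.
r = 13169 m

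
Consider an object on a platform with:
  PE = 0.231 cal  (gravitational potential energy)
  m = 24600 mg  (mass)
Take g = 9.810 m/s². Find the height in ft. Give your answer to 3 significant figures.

13.1 ft

Rearranging PE = m·g·h for h: h = PE/(m·g).
PE = 0.231 cal = 0.9665 J; m = 24600 mg = 0.02460 kg; g = 9.810 m/s².
h = 4.005 m
4.005 m × (1 ft / 0.3048 m) = 13.14 ft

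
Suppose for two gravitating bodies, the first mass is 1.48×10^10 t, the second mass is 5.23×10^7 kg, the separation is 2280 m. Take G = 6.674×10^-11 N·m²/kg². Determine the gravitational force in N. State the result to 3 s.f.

9940 N

F is given directly by: F = Gm₁m₂/r².
m₁ = 1.48×10^10 t = 1.480×10^13 kg; m₂ = 5.23×10^7 kg; r = 2280 m; G = 6.674×10^-11 N·m²/kg².
F = 9938 N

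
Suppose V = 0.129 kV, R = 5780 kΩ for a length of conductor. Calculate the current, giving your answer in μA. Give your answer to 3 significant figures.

From Ohm's law: I = V/R.
V = 0.129 kV = 129.0 V; R = 5780 kΩ = 5.780×10^6 Ω.
I = 2.232×10^-5 A
2.232×10^-5 A × (1 μA / 1.000×10^-6 A) = 22.32 μA

22.3 μA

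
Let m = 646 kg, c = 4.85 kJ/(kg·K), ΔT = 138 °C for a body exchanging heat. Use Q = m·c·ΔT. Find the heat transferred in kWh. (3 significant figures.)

Q is given directly by: Q = mcΔT.
m = 646 kg; c = 4.85 kJ/(kg·K) = 4850 J/(kg·K); ΔT = 138 °C = 138.0 K.
Q = 4.324×10^8 J
4.324×10^8 J × (1 kWh / 3.600×10^6 J) = 120.1 kWh

120 kWh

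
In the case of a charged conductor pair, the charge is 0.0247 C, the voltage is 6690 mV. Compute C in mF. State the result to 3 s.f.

3.69 mF

C is given directly by: C = Q/V.
Q = 0.0247 C; V = 6690 mV = 6.690 V.
C = 0.003692 F
0.003692 F × (1 mF / 0.001000 F) = 3.692 mF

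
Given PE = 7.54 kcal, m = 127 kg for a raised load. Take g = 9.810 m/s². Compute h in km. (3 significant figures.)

0.0253 km

Rearranging: h = PE/(m·g).
PE = 7.54 kcal = 31547 J; m = 127 kg; g = 9.810 m/s².
h = 25.32 m
25.32 m × (1 km / 1000 m) = 0.02532 km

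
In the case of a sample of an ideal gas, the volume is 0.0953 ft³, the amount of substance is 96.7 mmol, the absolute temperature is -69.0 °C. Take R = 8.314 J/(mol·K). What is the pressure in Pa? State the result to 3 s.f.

From the ideal-gas law: P = nRT/V.
V = 0.0953 ft³ = 0.002699 m³; n = 96.7 mmol = 0.09670 mol; T = -69.0 °C = 204.1 K; R = 8.314 J/(mol·K).
P = 60820 Pa  (the unit combination reduces to kg/(m·s²) = Pa)

60800 Pa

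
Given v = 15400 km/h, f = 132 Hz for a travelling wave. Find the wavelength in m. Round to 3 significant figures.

32.4 m

Rearranging: λ = v/f.
v = 15400 km/h = 4278 m/s; f = 132 Hz.
λ = 32.41 m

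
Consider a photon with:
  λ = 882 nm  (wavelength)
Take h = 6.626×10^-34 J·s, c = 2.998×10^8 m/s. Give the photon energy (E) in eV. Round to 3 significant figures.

1.41 eV

Directly: E = hc/λ.
λ = 882 nm = 8.820×10^-7 m; h = 6.626×10^-34 J·s; c = 2.998×10^8 m/s.
E = 2.252×10^-19 J  (the unit combination reduces to kg·m²/s² = J)
2.252×10^-19 J × (1 eV / 1.602×10^-19 J) = 1.406 eV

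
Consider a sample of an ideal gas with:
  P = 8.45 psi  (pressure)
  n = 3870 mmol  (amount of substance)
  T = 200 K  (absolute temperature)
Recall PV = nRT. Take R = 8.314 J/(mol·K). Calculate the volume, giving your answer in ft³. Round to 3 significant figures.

Rearranging PV = nRT for V: V = nRT/P.
P = 8.45 psi = 58261 Pa; n = 3870 mmol = 3.870 mol; T = 200 K; R = 8.314 J/(mol·K).
V = 0.1105 m³
0.1105 m³ × (1 ft³ / 0.02832 m³) = 3.901 ft³

3.90 ft³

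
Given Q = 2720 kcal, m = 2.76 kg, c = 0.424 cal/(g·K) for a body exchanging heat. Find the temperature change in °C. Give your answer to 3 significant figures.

2320 °C

Rearranging: ΔT = Q/(m·c).
Q = 2720 kcal = 1.138×10^7 J; m = 2.76 kg; c = 0.424 cal/(g·K) = 1774 J/(kg·K).
ΔT = 2324 K
Since 1 °C = 1 K, 2324 °C.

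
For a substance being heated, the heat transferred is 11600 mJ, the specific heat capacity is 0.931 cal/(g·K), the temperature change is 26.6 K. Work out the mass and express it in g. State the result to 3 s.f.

Solving Q = m·c·ΔT for m: m = Q/(c·ΔT).
Q = 11600 mJ = 11.60 J; c = 0.931 cal/(g·K) = 3895 J/(kg·K); ΔT = 26.6 K.
m = 1.120×10^-4 kg
1.120×10^-4 kg × (1 g / 0.001000 kg) = 0.1120 g

0.112 g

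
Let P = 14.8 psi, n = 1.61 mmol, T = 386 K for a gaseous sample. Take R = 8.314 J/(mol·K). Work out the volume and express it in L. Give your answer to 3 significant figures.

Solving PV = nRT for V: V = nRT/P.
P = 14.8 psi = 1.020×10^5 Pa; n = 1.61 mmol = 0.001610 mol; T = 386 K; R = 8.314 J/(mol·K).
V = 5.063×10^-5 m³
5.063×10^-5 m³ × (1 L / 0.001000 m³) = 0.05063 L

0.0506 L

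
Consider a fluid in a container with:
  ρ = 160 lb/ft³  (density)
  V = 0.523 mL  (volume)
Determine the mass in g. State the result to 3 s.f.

1.34 g

Solving ρ = m/V for m: m = ρV.
ρ = 160 lb/ft³ = 2563 kg/m³; V = 0.523 mL = 5.230×10^-7 m³.
m = 0.001340 kg
0.001340 kg × (1 g / 0.001000 kg) = 1.340 g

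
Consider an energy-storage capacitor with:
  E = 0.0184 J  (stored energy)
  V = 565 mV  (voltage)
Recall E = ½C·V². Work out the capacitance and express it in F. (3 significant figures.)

0.115 F

Rearranging: C = 2E/V².
E = 0.0184 J; V = 565 mV = 0.5650 V.
C = 0.1153 F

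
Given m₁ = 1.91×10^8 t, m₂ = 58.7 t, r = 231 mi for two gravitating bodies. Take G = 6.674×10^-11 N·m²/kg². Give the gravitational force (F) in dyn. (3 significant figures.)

From Newton's law of gravitation: F = Gm₁m₂/r².
m₁ = 1.91×10^8 t = 1.910×10^11 kg; m₂ = 58.7 t = 58700 kg; r = 231 mi = 3.718×10^5 m; G = 6.674×10^-11 N·m²/kg².
F = 5.414×10^-6 N  (the unit combination reduces to kg·m/s² = N)
5.414×10^-6 N × (1 dyn / 1.000×10^-5 N) = 0.5414 dyn

0.541 dyn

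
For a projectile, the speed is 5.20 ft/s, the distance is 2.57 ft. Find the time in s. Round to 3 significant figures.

Rearranging: t = d/v.
v = 5.20 ft/s = 1.585 m/s; d = 2.57 ft = 0.7833 m.
t = 0.4942 s

0.494 s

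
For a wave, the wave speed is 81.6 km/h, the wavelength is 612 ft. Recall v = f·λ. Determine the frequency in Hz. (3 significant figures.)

0.122 Hz

Rearranging: f = v/λ.
v = 81.6 km/h = 22.67 m/s; λ = 612 ft = 186.5 m.
f = 0.1215 Hz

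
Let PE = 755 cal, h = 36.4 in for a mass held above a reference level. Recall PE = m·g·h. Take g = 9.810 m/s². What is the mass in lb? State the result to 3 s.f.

Rearranging PE = m·g·h for m: m = PE/(g·h).
PE = 755 cal = 3159 J; h = 36.4 in = 0.9246 m; g = 9.810 m/s².
m = 348.3 kg
348.3 kg × (1 lb / 0.4536 kg) = 767.8 lb

768 lb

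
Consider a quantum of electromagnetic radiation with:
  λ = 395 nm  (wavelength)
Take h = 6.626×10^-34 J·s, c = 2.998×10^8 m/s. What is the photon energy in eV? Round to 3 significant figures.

3.14 eV

Directly: E = hc/λ.
λ = 395 nm = 3.950×10^-7 m; h = 6.626×10^-34 J·s; c = 2.998×10^8 m/s.
E = 5.029×10^-19 J  (the unit combination reduces to kg·m²/s² = J)
5.029×10^-19 J × (1 eV / 1.602×10^-19 J) = 3.139 eV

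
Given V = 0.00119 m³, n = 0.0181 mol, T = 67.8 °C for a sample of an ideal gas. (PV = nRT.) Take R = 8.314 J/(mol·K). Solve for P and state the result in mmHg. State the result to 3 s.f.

323 mmHg

From the ideal-gas law: P = nRT/V.
V = 0.00119 m³; n = 0.0181 mol; T = 67.8 °C = 340.9 K; R = 8.314 J/(mol·K).
P = 43115 Pa  (the unit combination reduces to kg/(m·s²) = Pa)
43115 Pa × (1 mmHg / 133.3 Pa) = 323.4 mmHg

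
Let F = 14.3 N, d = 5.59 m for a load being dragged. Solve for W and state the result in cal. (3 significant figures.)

19.1 cal

Directly: W = F·d.
F = 14.3 N; d = 5.59 m.
W = 79.94 J
79.94 J × (1 cal / 4.184 J) = 19.11 cal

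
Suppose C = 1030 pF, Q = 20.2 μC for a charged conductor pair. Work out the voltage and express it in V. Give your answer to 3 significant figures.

19600 V

Rearranging C = Q/V for V: V = Q/C.
C = 1030 pF = 1.030×10^-9 F; Q = 20.2 μC = 2.020×10^-5 C.
V = 19612 V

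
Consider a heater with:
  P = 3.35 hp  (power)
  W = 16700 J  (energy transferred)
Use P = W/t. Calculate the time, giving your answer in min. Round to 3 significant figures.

0.111 min

Solving P = W/t for t: t = W/P.
P = 3.35 hp = 2498 W; W = 16700 J.
t = 6.685 s
6.685 s × (1 min / 60.00 s) = 0.1114 min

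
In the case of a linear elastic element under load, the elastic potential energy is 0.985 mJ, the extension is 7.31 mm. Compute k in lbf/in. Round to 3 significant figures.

0.211 lbf/in

Rearranging U = ½k·x² for k: k = 2U/x².
U = 0.985 mJ = 9.850×10^-4 J; x = 7.31 mm = 0.007310 m.
k = 36.87 N/m
36.87 N/m × (1 lbf/in / 175.1 N/m) = 0.2105 lbf/in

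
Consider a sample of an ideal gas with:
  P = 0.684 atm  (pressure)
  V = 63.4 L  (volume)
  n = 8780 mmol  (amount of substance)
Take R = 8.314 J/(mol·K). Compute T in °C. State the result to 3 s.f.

From the ideal-gas law: T = PV/(nR).
P = 0.684 atm = 69306 Pa; V = 63.4 L = 0.06340 m³; n = 8780 mmol = 8.780 mol; R = 8.314 J/(mol·K).
T = 60.19 K
60.19 K − 273.15 = -213.0 °C

-213 °C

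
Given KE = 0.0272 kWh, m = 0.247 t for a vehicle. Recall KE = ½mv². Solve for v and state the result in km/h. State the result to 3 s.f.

101 km/h

Solving KE = ½mv² for v: v = √(2·KE/m).
KE = 0.0272 kWh = 97920 J; m = 0.247 t = 247.0 kg.
v = 28.16 m/s
28.16 m/s × (1 km/h / 0.2778 m/s) = 101.4 km/h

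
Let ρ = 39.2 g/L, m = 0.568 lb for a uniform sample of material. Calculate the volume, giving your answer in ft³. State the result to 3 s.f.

0.232 ft³

Solving ρ = m/V for V: V = m/ρ.
ρ = 39.2 g/L = 39.20 kg/m³; m = 0.568 lb = 0.2576 kg.
V = 0.006572 m³
0.006572 m³ × (1 ft³ / 0.02832 m³) = 0.2321 ft³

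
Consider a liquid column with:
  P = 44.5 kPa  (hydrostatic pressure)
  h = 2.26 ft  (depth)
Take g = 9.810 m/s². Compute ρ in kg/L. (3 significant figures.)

Rearranging: ρ = P/(g·h).
P = 44.5 kPa = 44500 Pa; h = 2.26 ft = 0.6888 m; g = 9.810 m/s².
ρ = 6585 kg/m³
6585 kg/m³ × (1 kg/L / 1000 kg/m³) = 6.585 kg/L

6.59 kg/L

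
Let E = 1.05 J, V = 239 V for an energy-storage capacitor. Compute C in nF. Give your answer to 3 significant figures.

Rearranging: C = 2E/V².
E = 1.05 J; V = 239 V.
C = 3.676×10^-5 F
3.676×10^-5 F × (1 nF / 1.000×10^-9 F) = 36764 nF

36800 nF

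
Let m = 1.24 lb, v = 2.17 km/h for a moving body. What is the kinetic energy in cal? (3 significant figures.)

0.0244 cal

Directly: KE = ½mv².
m = 1.24 lb = 0.5625 kg; v = 2.17 km/h = 0.6028 m/s.
KE = 0.1022 J
0.1022 J × (1 cal / 4.184 J) = 0.02442 cal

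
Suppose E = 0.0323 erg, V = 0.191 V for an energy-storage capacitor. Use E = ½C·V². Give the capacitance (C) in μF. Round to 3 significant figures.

0.177 μF

Rearranging: C = 2E/V².
E = 0.0323 erg = 3.230×10^-9 J; V = 0.191 V.
C = 1.771×10^-7 F
1.771×10^-7 F × (1 μF / 1.000×10^-6 F) = 0.1771 μF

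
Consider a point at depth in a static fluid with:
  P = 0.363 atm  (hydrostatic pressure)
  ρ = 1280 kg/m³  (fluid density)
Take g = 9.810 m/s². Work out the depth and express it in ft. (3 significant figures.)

9.61 ft

Rearranging P = ρ·g·h for h: h = P/(ρ·g).
P = 0.363 atm = 36781 Pa; ρ = 1280 kg/m³; g = 9.810 m/s².
h = 2.929 m
2.929 m × (1 ft / 0.3048 m) = 9.610 ft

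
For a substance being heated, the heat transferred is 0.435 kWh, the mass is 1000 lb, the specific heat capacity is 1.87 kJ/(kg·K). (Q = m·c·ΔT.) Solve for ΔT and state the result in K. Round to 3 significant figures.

1.85 K

Rearranging: ΔT = Q/(m·c).
Q = 0.435 kWh = 1.566×10^6 J; m = 1000 lb = 453.6 kg; c = 1.87 kJ/(kg·K) = 1870 J/(kg·K).
ΔT = 1.846 K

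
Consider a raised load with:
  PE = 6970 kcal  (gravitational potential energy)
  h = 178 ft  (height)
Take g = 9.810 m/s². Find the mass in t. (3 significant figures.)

54.8 t

Rearranging PE = m·g·h for m: m = PE/(g·h).
PE = 6970 kcal = 2.916×10^7 J; h = 178 ft = 54.25 m; g = 9.810 m/s².
m = 54792 kg
54792 kg × (1 t / 1000 kg) = 54.79 t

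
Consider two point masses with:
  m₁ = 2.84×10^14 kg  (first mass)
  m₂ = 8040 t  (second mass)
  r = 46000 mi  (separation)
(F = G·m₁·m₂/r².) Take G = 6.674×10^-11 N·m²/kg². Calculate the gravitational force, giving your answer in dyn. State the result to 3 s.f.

2.78 dyn

Directly: F = Gm₁m₂/r².
m₁ = 2.84×10^14 kg; m₂ = 8040 t = 8.040×10^6 kg; r = 46000 mi = 7.403×10^7 m; G = 6.674×10^-11 N·m²/kg².
F = 2.781×10^-5 N
2.781×10^-5 N × (1 dyn / 1.000×10^-5 N) = 2.781 dyn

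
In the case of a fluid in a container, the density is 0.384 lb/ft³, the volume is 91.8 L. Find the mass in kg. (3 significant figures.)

0.565 kg

Solving ρ = m/V for m: m = ρV.
ρ = 0.384 lb/ft³ = 6.151 kg/m³; V = 91.8 L = 0.09180 m³.
m = 0.5647 kg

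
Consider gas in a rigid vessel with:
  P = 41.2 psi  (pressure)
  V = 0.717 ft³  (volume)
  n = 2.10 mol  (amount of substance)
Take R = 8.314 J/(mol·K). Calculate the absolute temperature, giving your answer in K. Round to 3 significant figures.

330 K

From the ideal-gas law: T = PV/(nR).
P = 41.2 psi = 2.841×10^5 Pa; V = 0.717 ft³ = 0.02030 m³; n = 2.10 mol; R = 8.314 J/(mol·K).
T = 330.3 K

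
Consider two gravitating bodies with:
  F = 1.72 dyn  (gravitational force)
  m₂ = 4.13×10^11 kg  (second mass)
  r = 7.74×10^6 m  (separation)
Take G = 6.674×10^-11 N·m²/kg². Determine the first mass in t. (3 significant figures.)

37400 t

Rearranging: m₁ = F·r²/(G·m₂).
F = 1.72 dyn = 1.720×10^-5 N; m₂ = 4.13×10^11 kg; r = 7.74×10^6 m; G = 6.674×10^-11 N·m²/kg².
m₁ = 3.738×10^7 kg
3.738×10^7 kg × (1 t / 1000 kg) = 37383 t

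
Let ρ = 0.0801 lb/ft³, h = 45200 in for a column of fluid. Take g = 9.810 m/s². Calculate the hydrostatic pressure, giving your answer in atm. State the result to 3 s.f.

0.143 atm

Directly: P = ρgh.
ρ = 0.0801 lb/ft³ = 1.283 kg/m³; h = 45200 in = 1148 m; g = 9.810 m/s².
P = 14451 Pa
14451 Pa × (1 atm / 1.013×10^5 Pa) = 0.1426 atm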